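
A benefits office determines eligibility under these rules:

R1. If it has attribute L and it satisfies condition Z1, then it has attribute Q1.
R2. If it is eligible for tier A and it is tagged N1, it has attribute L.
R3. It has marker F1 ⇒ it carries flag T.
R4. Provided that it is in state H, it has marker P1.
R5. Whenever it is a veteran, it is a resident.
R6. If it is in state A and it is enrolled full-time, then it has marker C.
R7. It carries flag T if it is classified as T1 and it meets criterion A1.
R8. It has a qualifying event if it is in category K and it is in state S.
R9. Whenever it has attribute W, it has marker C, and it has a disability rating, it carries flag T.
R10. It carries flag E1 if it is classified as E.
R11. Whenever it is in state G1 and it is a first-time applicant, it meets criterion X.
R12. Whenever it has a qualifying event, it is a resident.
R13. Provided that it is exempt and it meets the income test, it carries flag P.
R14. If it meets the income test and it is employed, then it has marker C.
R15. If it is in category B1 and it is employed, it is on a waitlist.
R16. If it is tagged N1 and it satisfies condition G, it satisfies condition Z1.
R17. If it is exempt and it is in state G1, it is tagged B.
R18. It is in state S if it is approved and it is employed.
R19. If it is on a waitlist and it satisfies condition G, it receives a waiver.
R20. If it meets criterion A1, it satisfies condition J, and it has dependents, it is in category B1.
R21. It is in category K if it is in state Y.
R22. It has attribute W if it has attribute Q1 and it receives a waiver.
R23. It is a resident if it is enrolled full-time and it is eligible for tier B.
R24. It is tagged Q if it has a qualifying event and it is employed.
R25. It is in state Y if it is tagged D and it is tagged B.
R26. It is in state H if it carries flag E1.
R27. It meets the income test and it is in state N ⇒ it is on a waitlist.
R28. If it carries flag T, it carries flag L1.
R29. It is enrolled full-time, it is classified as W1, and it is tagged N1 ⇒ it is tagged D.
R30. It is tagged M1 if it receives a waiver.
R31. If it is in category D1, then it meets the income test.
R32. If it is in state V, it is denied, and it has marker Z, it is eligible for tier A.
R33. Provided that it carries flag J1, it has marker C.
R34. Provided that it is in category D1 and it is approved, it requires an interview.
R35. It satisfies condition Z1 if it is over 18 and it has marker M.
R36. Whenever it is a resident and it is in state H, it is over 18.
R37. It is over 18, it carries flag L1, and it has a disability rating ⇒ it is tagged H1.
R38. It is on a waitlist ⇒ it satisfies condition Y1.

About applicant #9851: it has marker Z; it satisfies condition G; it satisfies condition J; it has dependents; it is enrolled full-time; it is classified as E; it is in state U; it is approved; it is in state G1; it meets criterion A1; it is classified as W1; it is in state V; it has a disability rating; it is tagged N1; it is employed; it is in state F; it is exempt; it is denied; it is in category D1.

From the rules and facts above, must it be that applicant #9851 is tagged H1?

By R10 (it is classified as E): it carries flag E1.
By R16 (it is tagged N1, it satisfies condition G): it satisfies condition Z1.
By R17 (it is exempt, it is in state G1): it is tagged B.
By R18 (it is approved, it is employed): it is in state S.
By R20 (it meets criterion A1, it satisfies condition J, it has dependents): it is in category B1.
By R26 (it carries flag E1): it is in state H.
By R29 (it is enrolled full-time, it is classified as W1, it is tagged N1): it is tagged D.
By R31 (it is in category D1): it meets the income test.
By R32 (it is in state V, it is denied, it has marker Z): it is eligible for tier A.
By R2 (it is eligible for tier A, it is tagged N1): it has attribute L.
By R14 (it meets the income test, it is employed): it has marker C.
By R15 (it is in category B1, it is employed): it is on a waitlist.
By R19 (it is on a waitlist, it satisfies condition G): it receives a waiver.
By R25 (it is tagged D, it is tagged B): it is in state Y.
By R1 (it has attribute L, it satisfies condition Z1): it has attribute Q1.
By R21 (it is in state Y): it is in category K.
By R22 (it has attribute Q1, it receives a waiver): it has attribute W.
By R8 (it is in category K, it is in state S): it has a qualifying event.
By R9 (it has attribute W, it has marker C, it has a disability rating): it carries flag T.
By R12 (it has a qualifying event): it is a resident.
By R28 (it carries flag T): it carries flag L1.
By R36 (it is a resident, it is in state H): it is over 18.
By R37 (it is over 18, it carries flag L1, it has a disability rating): it is tagged H1.

Yes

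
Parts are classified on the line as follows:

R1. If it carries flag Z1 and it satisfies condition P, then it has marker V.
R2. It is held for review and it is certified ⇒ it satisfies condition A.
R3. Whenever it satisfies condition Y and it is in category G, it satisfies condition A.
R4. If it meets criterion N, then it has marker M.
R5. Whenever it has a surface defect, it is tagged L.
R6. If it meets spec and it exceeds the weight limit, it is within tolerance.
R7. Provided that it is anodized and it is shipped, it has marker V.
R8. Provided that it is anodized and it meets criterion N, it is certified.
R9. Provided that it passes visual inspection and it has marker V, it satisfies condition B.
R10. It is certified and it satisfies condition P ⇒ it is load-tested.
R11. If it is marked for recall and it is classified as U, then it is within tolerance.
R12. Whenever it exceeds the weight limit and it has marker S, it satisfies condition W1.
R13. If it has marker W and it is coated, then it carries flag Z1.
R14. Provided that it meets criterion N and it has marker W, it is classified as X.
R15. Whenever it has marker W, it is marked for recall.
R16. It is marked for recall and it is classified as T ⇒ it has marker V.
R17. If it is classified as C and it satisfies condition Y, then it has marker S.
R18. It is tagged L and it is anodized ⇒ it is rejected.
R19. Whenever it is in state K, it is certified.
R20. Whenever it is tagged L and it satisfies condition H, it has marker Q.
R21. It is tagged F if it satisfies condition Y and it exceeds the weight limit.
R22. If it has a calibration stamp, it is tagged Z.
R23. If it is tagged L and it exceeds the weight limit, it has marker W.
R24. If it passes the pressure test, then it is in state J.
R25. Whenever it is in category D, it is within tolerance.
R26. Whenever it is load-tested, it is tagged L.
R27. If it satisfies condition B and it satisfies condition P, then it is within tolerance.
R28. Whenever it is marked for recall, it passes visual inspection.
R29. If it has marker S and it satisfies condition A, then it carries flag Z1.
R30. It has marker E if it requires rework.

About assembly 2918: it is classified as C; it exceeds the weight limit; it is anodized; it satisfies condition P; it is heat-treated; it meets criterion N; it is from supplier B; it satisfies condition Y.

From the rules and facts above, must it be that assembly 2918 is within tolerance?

Forward chaining from the given facts derives: has marker M, is certified, is load-tested, has marker S, is tagged F, is tagged L, satisfies condition W1, is rejected, has marker W, is classified as X, is marked for recall, passes visual inspection.
Rules concluding "it is within tolerance": R6 needs "it meets spec"; R11 needs "it is classified as U"; R25 needs "it is in category D"; R27 needs "it satisfies condition B" — none of these are established.

No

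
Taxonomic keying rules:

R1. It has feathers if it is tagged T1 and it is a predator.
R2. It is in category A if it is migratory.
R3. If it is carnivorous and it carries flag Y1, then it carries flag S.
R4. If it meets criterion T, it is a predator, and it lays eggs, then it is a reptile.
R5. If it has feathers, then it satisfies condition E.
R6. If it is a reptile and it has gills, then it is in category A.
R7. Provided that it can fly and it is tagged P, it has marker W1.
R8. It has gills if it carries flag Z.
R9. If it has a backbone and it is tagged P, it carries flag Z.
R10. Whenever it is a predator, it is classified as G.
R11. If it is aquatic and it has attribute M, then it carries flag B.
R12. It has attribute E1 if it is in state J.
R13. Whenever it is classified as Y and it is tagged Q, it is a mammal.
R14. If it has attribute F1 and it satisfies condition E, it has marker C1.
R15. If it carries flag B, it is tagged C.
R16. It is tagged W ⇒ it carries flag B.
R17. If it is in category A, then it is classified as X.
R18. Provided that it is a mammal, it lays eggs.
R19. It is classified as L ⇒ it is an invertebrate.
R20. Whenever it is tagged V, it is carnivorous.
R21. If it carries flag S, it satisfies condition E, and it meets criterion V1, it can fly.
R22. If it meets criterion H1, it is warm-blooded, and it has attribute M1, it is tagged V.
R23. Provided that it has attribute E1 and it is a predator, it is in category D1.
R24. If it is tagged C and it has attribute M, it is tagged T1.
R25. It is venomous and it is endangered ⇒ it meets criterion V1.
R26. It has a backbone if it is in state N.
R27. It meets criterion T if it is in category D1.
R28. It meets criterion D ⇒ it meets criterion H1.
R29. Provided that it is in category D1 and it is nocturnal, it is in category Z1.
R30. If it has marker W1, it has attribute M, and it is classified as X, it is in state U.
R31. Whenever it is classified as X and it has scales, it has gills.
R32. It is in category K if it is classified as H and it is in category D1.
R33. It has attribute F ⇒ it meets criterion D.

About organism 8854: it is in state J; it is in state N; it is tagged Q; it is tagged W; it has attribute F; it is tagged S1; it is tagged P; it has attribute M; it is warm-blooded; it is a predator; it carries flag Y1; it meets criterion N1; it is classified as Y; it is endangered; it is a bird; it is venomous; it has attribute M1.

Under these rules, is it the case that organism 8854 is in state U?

By R12 (it is in state J): it has attribute E1.
By R13 (it is classified as Y, it is tagged Q): it is a mammal.
By R16 (it is tagged W): it carries flag B.
By R18 (it is a mammal): it lays eggs.
By R23 (it has attribute E1, it is a predator): it is in category D1.
By R25 (it is venomous, it is endangered): it meets criterion V1.
By R26 (it is in state N): it has a backbone.
By R27 (it is in category D1): it meets criterion T.
By R33 (it has attribute F): it meets criterion D.
By R4 (it meets criterion T, it is a predator, it lays eggs): it is a reptile.
By R9 (it has a backbone, it is tagged P): it carries flag Z.
By R15 (it carries flag B): it is tagged C.
By R24 (it is tagged C, it has attribute M): it is tagged T1.
By R28 (it meets criterion D): it meets criterion H1.
By R1 (it is tagged T1, it is a predator): it has feathers.
By R5 (it has feathers): it satisfies condition E.
By R8 (it carries flag Z): it has gills.
By R22 (it meets criterion H1, it is warm-blooded, it has attribute M1): it is tagged V.
By R6 (it is a reptile, it has gills): it is in category A.
By R17 (it is in category A): it is classified as X.
By R20 (it is tagged V): it is carnivorous.
By R3 (it is carnivorous, it carries flag Y1): it carries flag S.
By R21 (it carries flag S, it satisfies condition E, it meets criterion V1): it can fly.
By R7 (it can fly, it is tagged P): it has marker W1.
By R30 (it has marker W1, it has attribute M, it is classified as X): it is in state U.

Yes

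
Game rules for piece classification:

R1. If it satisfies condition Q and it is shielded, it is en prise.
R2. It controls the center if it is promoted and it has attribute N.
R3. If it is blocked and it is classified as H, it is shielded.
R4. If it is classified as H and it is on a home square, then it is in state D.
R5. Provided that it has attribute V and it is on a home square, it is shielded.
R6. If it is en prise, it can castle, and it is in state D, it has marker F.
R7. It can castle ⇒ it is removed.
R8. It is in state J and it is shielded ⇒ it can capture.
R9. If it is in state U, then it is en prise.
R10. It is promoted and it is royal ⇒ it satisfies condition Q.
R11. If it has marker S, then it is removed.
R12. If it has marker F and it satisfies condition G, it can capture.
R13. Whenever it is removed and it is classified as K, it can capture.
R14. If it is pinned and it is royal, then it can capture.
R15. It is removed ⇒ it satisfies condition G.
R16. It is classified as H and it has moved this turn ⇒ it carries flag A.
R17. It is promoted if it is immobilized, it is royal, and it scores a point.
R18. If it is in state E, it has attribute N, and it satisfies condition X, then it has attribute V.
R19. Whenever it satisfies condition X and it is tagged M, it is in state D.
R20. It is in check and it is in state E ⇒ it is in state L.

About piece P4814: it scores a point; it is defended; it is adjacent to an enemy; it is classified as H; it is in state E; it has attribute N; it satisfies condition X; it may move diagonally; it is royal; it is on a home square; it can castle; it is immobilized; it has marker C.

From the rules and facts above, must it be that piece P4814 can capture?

By R4 (it is classified as H, it is on a home square): it is in state D.
By R7 (it can castle): it is removed.
By R15 (it is removed): it satisfies condition G.
By R17 (it is immobilized, it is royal, it scores a point): it is promoted.
By R18 (it is in state E, it has attribute N, it satisfies condition X): it has attribute V.
By R5 (it has attribute V, it is on a home square): it is shielded.
By R10 (it is promoted, it is royal): it satisfies condition Q.
By R1 (it satisfies condition Q, it is shielded): it is en prise.
By R6 (it is en prise, it can castle, it is in state D): it has marker F.
By R12 (it has marker F, it satisfies condition G): it can capture.

Yes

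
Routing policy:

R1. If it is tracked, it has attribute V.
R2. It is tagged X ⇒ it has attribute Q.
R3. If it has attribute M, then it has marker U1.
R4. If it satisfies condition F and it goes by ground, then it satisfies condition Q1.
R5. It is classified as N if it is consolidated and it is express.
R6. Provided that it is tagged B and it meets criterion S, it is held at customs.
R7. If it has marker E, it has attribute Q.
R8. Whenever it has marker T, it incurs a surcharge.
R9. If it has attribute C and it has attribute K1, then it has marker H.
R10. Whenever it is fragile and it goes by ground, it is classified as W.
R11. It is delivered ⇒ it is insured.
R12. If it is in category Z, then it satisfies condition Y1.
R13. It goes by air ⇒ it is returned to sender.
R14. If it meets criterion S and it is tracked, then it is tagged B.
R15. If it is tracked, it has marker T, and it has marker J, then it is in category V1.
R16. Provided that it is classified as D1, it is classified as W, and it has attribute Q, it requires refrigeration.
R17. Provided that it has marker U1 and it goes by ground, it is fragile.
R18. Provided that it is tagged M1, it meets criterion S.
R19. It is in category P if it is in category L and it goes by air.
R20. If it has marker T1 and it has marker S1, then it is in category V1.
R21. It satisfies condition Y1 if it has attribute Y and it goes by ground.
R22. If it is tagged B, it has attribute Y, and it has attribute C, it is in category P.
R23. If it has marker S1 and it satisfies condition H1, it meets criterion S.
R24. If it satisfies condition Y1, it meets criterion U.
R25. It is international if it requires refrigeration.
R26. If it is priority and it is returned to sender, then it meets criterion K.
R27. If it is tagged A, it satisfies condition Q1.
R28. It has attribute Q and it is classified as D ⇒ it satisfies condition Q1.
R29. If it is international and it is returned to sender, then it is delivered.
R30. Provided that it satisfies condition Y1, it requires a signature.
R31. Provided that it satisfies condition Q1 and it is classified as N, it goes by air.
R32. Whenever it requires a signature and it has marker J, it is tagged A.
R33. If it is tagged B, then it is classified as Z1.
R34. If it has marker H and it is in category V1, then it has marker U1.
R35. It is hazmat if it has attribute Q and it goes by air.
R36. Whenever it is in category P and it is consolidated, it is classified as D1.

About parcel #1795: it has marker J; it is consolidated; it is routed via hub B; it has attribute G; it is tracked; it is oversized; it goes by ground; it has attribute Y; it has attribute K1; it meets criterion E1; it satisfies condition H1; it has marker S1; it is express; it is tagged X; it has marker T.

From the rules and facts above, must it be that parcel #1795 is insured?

Forward chaining from the given facts derives: has attribute V, has attribute Q, is classified as N, incurs a surcharge, is in category V1, satisfies condition Y1, meets criterion S, meets criterion U, requires a signature, is tagged A, is tagged B, satisfies condition Q1, goes by air, is classified as Z1, is hazmat, is held at customs, is returned to sender.
The only rule concluding "it is insured" is R11, which needs "it is delivered"; that is never established.

No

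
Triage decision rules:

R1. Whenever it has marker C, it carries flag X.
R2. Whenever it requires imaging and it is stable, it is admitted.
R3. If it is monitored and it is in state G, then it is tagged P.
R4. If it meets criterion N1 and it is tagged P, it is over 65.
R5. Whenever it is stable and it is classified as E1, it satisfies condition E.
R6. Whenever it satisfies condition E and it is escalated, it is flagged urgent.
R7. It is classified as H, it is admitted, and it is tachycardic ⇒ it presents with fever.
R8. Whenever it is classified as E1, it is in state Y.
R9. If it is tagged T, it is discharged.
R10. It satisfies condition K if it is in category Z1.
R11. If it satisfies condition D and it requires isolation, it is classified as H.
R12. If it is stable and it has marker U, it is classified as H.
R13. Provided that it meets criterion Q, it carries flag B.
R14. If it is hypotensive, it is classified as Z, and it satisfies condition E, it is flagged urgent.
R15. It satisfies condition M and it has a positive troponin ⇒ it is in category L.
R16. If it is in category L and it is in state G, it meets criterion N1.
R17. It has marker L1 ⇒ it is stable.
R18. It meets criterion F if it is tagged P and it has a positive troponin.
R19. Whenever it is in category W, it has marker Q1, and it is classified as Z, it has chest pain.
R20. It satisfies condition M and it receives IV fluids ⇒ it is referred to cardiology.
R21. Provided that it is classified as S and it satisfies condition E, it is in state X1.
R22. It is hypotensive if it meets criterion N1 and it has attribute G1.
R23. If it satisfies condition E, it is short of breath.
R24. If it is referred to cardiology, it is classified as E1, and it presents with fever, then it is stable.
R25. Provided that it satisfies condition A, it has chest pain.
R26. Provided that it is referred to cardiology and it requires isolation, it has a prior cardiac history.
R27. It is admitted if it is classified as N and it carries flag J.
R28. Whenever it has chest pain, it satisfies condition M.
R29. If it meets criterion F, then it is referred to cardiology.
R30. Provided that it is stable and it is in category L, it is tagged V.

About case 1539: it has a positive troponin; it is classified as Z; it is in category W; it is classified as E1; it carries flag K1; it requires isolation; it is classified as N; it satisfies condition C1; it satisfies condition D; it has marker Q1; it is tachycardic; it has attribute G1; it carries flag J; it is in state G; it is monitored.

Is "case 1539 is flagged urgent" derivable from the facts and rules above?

Yes

By R3 (it is monitored, it is in state G): it is tagged P.
By R11 (it satisfies condition D, it requires isolation): it is classified as H.
By R18 (it is tagged P, it has a positive troponin): it meets criterion F.
By R19 (it is in category W, it has marker Q1, it is classified as Z): it has chest pain.
By R27 (it is classified as N, it carries flag J): it is admitted.
By R28 (it has chest pain): it satisfies condition M.
By R29 (it meets criterion F): it is referred to cardiology.
By R7 (it is classified as H, it is admitted, it is tachycardic): it presents with fever.
By R15 (it satisfies condition M, it has a positive troponin): it is in category L.
By R16 (it is in category L, it is in state G): it meets criterion N1.
By R22 (it meets criterion N1, it has attribute G1): it is hypotensive.
By R24 (it is referred to cardiology, it is classified as E1, it presents with fever): it is stable.
By R5 (it is stable, it is classified as E1): it satisfies condition E.
By R14 (it is hypotensive, it is classified as Z, it satisfies condition E): it is flagged urgent.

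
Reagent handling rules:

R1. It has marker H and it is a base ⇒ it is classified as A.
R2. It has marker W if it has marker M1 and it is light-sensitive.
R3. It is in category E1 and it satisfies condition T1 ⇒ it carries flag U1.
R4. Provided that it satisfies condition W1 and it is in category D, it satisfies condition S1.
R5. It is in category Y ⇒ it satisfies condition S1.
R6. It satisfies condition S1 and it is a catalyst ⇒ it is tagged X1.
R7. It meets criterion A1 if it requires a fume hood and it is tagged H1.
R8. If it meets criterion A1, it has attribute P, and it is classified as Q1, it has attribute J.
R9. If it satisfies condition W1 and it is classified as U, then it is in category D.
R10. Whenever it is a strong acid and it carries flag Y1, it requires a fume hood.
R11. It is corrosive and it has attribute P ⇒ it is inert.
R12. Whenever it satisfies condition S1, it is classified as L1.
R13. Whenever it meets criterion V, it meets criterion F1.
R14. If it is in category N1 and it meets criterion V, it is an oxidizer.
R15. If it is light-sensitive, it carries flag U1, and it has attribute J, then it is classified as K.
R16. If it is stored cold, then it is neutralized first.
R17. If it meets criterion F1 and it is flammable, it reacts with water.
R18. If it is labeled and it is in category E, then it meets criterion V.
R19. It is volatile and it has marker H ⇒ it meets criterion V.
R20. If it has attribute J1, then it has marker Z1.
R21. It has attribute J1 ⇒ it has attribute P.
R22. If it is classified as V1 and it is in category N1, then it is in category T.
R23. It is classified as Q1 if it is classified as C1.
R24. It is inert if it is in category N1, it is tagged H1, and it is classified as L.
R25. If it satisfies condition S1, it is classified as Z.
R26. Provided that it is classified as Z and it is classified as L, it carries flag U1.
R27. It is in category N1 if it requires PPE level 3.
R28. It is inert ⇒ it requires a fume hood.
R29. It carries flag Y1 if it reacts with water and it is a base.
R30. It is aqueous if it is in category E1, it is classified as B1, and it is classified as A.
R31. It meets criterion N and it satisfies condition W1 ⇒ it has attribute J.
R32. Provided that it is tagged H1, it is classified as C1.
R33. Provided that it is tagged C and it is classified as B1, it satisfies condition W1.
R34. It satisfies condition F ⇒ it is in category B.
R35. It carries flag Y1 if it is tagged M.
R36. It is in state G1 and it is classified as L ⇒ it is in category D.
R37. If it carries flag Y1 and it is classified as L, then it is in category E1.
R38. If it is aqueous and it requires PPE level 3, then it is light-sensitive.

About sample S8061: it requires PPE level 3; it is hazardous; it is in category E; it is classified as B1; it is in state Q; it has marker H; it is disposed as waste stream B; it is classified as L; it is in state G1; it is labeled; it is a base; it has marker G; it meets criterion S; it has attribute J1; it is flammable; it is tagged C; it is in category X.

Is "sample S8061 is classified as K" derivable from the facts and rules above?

No

Forward chaining from the given facts derives: is classified as A, meets criterion V, has marker Z1, has attribute P, is in category N1, satisfies condition W1, is in category D, satisfies condition S1, is classified as L1, meets criterion F1, is an oxidizer, reacts with water, is classified as Z, carries flag U1, carries flag Y1, is in category E1, is aqueous, is light-sensitive.
The only rule concluding "it is classified as K" is R15, which needs "it has attribute J"; that is never established.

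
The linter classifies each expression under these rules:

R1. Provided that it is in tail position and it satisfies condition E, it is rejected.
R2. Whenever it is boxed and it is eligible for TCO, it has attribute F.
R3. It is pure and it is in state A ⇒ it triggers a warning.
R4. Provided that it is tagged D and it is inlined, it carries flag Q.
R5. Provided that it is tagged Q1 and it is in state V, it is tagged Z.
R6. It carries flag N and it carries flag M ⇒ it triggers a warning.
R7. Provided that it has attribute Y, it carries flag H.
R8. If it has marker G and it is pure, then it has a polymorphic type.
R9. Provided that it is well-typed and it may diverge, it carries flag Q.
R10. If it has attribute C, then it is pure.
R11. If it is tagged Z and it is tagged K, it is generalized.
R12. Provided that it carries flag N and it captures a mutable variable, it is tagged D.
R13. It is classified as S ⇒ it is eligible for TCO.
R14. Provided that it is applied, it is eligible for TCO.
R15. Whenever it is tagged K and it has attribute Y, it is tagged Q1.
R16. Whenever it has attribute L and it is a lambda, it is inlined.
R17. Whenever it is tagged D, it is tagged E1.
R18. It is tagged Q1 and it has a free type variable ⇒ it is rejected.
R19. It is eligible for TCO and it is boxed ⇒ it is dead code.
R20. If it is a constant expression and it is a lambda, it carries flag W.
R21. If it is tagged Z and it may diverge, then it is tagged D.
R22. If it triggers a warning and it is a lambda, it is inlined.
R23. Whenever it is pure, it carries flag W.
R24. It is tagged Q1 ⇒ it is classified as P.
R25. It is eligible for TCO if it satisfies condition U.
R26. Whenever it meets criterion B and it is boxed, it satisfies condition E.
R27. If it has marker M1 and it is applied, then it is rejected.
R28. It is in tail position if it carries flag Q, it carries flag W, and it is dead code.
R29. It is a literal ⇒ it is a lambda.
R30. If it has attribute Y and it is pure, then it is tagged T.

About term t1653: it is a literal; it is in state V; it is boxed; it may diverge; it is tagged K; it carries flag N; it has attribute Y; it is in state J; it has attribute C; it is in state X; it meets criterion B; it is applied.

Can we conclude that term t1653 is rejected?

Forward chaining from the given facts derives: carries flag H, is pure, is eligible for TCO, is tagged Q1, is dead code, carries flag W, is classified as P, satisfies condition E, is a lambda, is tagged T, has attribute F, is tagged Z, is generalized, is tagged D, is tagged E1.
Rules concluding "it is rejected": R1 needs "it is in tail position"; R18 needs "it has a free type variable"; R27 needs "it has marker M1" — none of these are established.

No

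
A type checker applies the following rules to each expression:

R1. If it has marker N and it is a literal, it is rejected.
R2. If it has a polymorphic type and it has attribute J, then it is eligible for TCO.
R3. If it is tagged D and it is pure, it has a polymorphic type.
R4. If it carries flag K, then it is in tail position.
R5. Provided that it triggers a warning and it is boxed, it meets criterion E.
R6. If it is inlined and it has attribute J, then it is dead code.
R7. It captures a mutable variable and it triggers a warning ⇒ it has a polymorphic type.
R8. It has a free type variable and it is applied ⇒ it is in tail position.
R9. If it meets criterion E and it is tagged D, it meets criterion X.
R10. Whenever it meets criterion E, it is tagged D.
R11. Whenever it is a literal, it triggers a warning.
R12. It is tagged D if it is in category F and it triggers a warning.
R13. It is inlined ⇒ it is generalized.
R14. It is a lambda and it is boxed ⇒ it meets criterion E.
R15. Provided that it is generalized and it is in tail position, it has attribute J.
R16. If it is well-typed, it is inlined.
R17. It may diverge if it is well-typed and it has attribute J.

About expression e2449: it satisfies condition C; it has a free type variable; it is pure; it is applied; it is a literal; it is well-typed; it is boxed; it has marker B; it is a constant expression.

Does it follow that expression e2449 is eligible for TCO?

Yes

By R8 (it has a free type variable, it is applied): it is in tail position.
By R11 (it is a literal): it triggers a warning.
By R16 (it is well-typed): it is inlined.
By R5 (it triggers a warning, it is boxed): it meets criterion E.
By R10 (it meets criterion E): it is tagged D.
By R13 (it is inlined): it is generalized.
By R15 (it is generalized, it is in tail position): it has attribute J.
By R3 (it is tagged D, it is pure): it has a polymorphic type.
By R2 (it has a polymorphic type, it has attribute J): it is eligible for TCO.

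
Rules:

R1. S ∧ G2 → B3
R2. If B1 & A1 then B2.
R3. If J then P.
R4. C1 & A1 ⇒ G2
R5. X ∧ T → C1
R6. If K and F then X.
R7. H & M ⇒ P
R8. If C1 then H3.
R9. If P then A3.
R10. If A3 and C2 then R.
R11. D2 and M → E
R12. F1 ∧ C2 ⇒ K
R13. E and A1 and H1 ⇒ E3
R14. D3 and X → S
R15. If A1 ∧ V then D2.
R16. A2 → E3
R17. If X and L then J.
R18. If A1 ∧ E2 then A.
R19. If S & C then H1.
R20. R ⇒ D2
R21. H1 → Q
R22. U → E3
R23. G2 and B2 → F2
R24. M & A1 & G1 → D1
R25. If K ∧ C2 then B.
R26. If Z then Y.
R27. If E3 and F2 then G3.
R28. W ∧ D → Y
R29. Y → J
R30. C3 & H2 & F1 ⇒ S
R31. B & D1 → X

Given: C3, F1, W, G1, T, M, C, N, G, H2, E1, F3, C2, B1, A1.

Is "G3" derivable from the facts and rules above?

No

Forward chaining from the given facts derives: B2, K, D1, B, S, X, C1, H3, H1, Q, G2, F2, B3.
The only rule concluding G3 is R27, which needs E3; that is never established.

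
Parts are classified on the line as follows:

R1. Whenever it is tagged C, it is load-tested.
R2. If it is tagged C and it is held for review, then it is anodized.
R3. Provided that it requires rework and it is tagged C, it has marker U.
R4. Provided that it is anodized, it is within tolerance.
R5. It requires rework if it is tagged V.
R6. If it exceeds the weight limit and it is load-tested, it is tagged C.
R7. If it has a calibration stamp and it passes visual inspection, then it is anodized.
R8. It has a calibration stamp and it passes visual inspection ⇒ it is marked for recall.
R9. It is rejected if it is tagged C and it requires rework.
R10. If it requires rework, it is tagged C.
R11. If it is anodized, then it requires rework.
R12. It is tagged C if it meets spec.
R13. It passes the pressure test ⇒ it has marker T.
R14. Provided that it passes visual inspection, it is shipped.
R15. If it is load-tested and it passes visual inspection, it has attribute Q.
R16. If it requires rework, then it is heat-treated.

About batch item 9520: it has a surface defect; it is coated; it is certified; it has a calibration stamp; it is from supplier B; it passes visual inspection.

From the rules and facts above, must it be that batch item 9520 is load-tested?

Yes

By R7 (it has a calibration stamp, it passes visual inspection): it is anodized.
By R11 (it is anodized): it requires rework.
By R10 (it requires rework): it is tagged C.
By R1 (it is tagged C): it is load-tested.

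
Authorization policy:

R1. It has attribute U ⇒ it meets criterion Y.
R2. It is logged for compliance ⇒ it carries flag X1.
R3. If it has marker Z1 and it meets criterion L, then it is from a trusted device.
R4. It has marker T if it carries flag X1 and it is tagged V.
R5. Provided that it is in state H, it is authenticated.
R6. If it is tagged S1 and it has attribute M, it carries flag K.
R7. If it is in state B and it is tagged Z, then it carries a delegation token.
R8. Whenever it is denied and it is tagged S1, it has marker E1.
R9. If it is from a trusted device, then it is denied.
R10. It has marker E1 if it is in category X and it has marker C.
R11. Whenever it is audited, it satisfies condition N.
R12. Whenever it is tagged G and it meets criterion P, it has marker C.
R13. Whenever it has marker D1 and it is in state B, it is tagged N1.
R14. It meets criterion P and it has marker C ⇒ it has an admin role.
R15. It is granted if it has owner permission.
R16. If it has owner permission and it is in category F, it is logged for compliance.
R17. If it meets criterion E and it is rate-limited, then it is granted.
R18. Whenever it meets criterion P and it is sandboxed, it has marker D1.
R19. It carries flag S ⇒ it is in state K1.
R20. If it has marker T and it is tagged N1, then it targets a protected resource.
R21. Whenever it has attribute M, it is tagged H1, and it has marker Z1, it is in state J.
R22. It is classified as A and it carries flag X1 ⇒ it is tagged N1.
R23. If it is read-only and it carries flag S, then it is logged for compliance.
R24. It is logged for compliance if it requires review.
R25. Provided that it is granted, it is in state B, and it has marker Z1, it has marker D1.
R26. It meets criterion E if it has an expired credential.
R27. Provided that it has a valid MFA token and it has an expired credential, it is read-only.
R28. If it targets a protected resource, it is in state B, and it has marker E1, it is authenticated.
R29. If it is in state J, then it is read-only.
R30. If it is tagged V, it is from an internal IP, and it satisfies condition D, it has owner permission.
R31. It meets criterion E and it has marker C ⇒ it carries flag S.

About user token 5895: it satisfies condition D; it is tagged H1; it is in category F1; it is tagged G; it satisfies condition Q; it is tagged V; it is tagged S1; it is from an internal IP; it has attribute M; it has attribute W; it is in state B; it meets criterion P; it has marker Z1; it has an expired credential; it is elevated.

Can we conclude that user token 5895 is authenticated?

Forward chaining from the given facts derives: carries flag K, has marker C, has an admin role, is in state J, meets criterion E, is read-only, has owner permission, carries flag S, is granted, is in state K1, is logged for compliance, has marker D1, carries flag X1, has marker T, is tagged N1, targets a protected resource.
Rules concluding "it is authenticated": R5 needs "it is in state H"; R28 needs "it has marker E1" — none of these are established.

No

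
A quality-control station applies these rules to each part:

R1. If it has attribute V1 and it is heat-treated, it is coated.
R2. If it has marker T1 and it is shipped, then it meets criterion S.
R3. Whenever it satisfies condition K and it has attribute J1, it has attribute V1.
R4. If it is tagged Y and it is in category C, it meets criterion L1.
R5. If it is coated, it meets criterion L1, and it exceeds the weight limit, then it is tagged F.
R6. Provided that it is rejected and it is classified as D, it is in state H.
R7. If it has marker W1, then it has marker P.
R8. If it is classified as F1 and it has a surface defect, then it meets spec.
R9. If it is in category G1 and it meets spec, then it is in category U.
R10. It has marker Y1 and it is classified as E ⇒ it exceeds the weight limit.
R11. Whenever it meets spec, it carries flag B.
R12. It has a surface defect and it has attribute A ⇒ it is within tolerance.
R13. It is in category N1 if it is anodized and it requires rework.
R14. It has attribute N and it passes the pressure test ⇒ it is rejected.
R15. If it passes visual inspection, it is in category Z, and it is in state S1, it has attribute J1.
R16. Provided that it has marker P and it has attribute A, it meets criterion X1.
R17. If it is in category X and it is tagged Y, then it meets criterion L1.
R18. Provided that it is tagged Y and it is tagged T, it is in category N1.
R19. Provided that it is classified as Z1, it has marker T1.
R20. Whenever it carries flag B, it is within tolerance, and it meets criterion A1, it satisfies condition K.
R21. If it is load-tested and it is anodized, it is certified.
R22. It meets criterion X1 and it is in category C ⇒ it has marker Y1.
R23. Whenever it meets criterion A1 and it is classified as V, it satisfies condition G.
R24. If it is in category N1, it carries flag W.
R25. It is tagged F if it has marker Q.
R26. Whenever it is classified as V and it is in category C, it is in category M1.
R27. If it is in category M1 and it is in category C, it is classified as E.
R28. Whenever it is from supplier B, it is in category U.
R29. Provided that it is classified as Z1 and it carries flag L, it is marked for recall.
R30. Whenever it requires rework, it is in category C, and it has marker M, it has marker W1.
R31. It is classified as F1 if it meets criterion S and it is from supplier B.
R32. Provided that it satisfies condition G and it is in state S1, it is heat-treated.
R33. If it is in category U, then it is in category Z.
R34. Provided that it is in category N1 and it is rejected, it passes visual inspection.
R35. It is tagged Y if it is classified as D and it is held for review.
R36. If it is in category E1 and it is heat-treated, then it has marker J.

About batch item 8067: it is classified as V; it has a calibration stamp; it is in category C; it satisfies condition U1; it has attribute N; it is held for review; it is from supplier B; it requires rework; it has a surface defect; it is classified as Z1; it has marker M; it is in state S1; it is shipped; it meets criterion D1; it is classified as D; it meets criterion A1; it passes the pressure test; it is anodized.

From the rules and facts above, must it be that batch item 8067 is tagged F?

No

Forward chaining from the given facts derives: is in category N1, is rejected, has marker T1, satisfies condition G, carries flag W, is in category M1, is classified as E, is in category U, has marker W1, is heat-treated, is in category Z, passes visual inspection, is tagged Y, meets criterion S, meets criterion L1, is in state H, has marker P, has attribute J1, is classified as F1, meets spec, carries flag B.
Rules concluding "it is tagged F": R5 needs "it is coated"; R25 needs "it has marker Q" — none of these are established.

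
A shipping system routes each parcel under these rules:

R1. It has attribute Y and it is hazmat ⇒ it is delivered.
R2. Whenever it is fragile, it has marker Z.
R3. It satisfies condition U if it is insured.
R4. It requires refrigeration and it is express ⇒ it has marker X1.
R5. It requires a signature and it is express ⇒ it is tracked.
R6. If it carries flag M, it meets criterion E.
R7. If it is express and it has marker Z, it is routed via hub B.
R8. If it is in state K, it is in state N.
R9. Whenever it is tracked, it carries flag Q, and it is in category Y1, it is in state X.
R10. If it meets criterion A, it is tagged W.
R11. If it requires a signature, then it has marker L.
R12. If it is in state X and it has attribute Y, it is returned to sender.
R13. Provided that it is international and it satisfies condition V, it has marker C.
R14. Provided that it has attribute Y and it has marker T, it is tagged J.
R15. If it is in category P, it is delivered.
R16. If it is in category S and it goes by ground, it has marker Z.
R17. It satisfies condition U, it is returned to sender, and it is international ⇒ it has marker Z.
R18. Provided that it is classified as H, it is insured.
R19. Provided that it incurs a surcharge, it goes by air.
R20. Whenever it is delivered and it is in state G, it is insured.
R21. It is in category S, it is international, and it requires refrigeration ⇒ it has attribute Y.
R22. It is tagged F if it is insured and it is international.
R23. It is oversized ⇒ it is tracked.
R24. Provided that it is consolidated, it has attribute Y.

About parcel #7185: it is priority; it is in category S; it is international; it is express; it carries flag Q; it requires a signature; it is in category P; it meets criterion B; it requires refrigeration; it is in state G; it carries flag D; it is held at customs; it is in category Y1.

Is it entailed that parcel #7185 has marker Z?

By R5 (it requires a signature, it is express): it is tracked.
By R9 (it is tracked, it carries flag Q, it is in category Y1): it is in state X.
By R15 (it is in category P): it is delivered.
By R20 (it is delivered, it is in state G): it is insured.
By R21 (it is in category S, it is international, it requires refrigeration): it has attribute Y.
By R3 (it is insured): it satisfies condition U.
By R12 (it is in state X, it has attribute Y): it is returned to sender.
By R17 (it satisfies condition U, it is returned to sender, it is international): it has marker Z.

Yes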